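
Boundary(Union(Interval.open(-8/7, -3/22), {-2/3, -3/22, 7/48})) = {-8/7, -3/22, 7/48}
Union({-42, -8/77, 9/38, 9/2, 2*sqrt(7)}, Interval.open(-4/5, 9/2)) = Union({-42, 2*sqrt(7)}, Interval.Lopen(-4/5, 9/2))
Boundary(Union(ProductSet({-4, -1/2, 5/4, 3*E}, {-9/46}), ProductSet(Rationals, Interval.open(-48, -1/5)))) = Union(ProductSet({-4, -1/2, 5/4, 3*E}, {-9/46}), ProductSet(Reals, Interval(-48, -1/5)))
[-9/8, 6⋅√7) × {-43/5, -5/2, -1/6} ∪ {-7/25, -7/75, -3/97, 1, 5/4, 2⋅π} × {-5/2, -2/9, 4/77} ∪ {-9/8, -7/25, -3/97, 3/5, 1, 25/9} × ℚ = ({-9/8, -7/25, -3/97, 3/5, 1, 25/9} × ℚ) ∪ ({-7/25, -7/75, -3/97, 1, 5/4, 2⋅π} × {-5/2, -2/9, 4/77}) ∪ ([-9/8, 6⋅√7) × {-43/5, -5/2, -1/6})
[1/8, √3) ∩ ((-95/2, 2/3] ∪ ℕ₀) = [1/8, 2/3] ∪ {1}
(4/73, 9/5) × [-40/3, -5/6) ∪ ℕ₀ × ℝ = (ℕ₀ × ℝ) ∪ ((4/73, 9/5) × [-40/3, -5/6))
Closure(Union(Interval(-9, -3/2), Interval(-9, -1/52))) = Interval(-9, -1/52)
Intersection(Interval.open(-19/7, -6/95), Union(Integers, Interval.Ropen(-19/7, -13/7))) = Union(Interval.open(-19/7, -13/7), Range(-2, 0, 1))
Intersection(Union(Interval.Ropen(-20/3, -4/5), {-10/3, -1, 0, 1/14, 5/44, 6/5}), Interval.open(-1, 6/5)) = Union({0, 1/14, 5/44}, Interval.open(-1, -4/5))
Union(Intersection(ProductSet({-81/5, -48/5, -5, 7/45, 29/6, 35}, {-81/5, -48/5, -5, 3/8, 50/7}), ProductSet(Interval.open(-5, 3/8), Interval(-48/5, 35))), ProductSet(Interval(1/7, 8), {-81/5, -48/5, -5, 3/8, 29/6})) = Union(ProductSet({7/45}, {-48/5, -5, 3/8, 50/7}), ProductSet(Interval(1/7, 8), {-81/5, -48/5, -5, 3/8, 29/6}))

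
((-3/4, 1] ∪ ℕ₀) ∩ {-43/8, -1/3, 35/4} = {-1/3}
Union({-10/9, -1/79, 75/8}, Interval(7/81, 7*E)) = Union({-10/9, -1/79}, Interval(7/81, 7*E))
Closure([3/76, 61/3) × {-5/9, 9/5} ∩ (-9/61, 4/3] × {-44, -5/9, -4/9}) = [3/76, 4/3] × {-5/9}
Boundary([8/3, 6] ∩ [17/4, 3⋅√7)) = {17/4, 6}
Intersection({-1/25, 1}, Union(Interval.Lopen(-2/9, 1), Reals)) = {-1/25, 1}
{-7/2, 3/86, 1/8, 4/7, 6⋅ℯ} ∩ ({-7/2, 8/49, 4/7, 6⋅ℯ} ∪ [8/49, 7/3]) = {-7/2, 4/7, 6⋅ℯ}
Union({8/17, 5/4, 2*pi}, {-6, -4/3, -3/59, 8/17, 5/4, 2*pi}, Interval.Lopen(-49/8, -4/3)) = Union({-3/59, 8/17, 5/4, 2*pi}, Interval.Lopen(-49/8, -4/3))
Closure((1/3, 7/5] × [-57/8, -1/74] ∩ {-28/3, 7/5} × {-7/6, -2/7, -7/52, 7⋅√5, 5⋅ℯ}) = {7/5} × {-7/6, -2/7, -7/52}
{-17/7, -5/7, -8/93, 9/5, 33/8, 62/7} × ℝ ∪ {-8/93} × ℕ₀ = {-17/7, -5/7, -8/93, 9/5, 33/8, 62/7} × ℝ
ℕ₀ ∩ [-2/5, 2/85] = {0}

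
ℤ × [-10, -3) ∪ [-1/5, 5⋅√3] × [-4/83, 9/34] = (ℤ × [-10, -3)) ∪ ([-1/5, 5⋅√3] × [-4/83, 9/34])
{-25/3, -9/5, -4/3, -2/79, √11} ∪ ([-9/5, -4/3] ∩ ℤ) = {-25/3, -9/5, -4/3, -2/79, √11}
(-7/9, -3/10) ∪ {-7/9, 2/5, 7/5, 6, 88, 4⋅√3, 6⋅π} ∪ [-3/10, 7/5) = [-7/9, 7/5] ∪ {6, 88, 4⋅√3, 6⋅π}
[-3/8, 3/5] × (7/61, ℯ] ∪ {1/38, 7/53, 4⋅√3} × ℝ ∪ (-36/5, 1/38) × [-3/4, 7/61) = ({1/38, 7/53, 4⋅√3} × ℝ) ∪ ((-36/5, 1/38) × [-3/4, 7/61)) ∪ ([-3/8, 3/5] × (7/61, ℯ])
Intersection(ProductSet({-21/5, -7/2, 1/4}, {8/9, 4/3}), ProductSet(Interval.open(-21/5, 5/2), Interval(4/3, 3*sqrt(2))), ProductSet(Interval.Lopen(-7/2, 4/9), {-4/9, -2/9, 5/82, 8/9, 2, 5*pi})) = EmptySet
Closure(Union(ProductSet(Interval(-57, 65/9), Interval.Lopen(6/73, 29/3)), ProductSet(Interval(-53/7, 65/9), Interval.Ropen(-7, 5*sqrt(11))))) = Union(ProductSet({-57, 65/9}, Interval(6/73, 29/3)), ProductSet(Interval(-57, 65/9), Interval.Lopen(6/73, 29/3)), ProductSet(Interval(-53/7, 65/9), Interval(-7, 5*sqrt(11))), ProductSet(Union({65/9}, Interval(-57, -53/7)), {6/73, 29/3}))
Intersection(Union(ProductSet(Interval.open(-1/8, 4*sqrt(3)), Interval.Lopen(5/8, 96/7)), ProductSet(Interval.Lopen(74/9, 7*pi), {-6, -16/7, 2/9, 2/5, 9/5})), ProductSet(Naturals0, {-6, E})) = Union(ProductSet(Range(0, 7, 1), {E}), ProductSet(Range(9, 22, 1), {-6}))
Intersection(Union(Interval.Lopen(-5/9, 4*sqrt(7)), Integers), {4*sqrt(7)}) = {4*sqrt(7)}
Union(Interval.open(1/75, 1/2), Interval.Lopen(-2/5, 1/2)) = Interval.Lopen(-2/5, 1/2)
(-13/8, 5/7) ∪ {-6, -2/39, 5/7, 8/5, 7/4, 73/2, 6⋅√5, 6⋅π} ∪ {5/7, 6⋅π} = {-6, 8/5, 7/4, 73/2, 6⋅√5, 6⋅π} ∪ (-13/8, 5/7]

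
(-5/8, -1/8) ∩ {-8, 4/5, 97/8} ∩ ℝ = ∅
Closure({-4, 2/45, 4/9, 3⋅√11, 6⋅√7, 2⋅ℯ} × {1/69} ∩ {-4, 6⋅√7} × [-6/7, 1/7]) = {-4, 6⋅√7} × {1/69}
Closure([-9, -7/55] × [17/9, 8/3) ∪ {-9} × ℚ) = ({-9} × (ℚ ∪ (-∞, ∞))) ∪ ([-9, -7/55] × [17/9, 8/3])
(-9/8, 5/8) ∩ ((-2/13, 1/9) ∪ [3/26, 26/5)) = (-2/13, 1/9) ∪ [3/26, 5/8)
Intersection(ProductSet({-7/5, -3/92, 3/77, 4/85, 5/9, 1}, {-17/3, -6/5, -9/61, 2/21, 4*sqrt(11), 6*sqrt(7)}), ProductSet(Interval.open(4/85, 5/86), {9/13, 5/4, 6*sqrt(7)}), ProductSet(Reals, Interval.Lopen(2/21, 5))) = EmptySet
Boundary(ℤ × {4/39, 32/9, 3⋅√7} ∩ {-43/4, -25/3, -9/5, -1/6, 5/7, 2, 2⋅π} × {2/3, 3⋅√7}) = {2} × {3⋅√7}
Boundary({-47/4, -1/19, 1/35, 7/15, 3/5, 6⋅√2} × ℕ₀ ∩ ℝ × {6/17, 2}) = {-47/4, -1/19, 1/35, 7/15, 3/5, 6⋅√2} × {2}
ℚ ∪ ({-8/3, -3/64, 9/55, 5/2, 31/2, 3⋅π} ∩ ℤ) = ℚ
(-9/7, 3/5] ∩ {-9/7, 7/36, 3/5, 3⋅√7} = {7/36, 3/5}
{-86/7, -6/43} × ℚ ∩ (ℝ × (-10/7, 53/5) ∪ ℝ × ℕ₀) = {-86/7, -6/43} × (ℕ₀ ∪ (ℚ ∩ (-10/7, 53/5)))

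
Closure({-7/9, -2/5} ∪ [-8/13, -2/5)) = {-7/9} ∪ [-8/13, -2/5]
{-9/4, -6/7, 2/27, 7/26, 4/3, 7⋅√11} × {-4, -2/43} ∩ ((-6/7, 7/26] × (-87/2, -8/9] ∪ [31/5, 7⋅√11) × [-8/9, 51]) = {2/27, 7/26} × {-4}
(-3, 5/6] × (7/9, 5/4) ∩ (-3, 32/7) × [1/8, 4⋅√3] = (-3, 5/6] × (7/9, 5/4)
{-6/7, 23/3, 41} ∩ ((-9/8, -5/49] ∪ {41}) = {-6/7, 41}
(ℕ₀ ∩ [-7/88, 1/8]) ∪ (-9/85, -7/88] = (-9/85, -7/88] ∪ {0}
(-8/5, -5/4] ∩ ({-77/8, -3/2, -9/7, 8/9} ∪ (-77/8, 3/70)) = (-8/5, -5/4]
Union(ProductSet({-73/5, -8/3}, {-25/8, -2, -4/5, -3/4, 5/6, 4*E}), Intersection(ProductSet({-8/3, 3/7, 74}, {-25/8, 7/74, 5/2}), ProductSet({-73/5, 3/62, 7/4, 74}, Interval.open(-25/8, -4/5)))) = ProductSet({-73/5, -8/3}, {-25/8, -2, -4/5, -3/4, 5/6, 4*E})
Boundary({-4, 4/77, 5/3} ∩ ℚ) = {-4, 4/77, 5/3}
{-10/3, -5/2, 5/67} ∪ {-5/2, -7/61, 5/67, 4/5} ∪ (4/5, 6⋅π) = {-10/3, -5/2, -7/61, 5/67} ∪ [4/5, 6⋅π)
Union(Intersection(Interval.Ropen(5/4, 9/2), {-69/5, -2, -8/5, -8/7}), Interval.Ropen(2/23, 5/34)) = Interval.Ropen(2/23, 5/34)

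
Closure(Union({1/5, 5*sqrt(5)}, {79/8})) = {1/5, 79/8, 5*sqrt(5)}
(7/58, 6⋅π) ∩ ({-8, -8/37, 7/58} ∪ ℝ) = (7/58, 6⋅π)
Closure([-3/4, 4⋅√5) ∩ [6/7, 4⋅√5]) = [6/7, 4⋅√5]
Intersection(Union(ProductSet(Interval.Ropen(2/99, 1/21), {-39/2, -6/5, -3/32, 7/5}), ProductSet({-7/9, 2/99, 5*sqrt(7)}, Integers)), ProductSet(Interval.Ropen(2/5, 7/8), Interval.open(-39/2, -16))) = EmptySet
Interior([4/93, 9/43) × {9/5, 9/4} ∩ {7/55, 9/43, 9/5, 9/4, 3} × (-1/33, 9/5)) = ∅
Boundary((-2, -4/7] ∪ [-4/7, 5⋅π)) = {-2, 5⋅π}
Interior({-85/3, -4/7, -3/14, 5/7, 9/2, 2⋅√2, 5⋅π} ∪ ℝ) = ℝ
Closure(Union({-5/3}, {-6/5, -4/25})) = {-5/3, -6/5, -4/25}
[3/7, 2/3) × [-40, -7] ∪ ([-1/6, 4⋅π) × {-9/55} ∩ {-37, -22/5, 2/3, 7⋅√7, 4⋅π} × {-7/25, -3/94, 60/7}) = [3/7, 2/3) × [-40, -7]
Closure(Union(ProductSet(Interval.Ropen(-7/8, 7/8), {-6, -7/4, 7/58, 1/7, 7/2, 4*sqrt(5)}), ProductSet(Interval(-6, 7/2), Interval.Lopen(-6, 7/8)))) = Union(ProductSet(Interval(-6, 7/2), Interval(-6, 7/8)), ProductSet(Interval(-7/8, 7/8), {-6, 7/2, 4*sqrt(5)}), ProductSet(Interval.Ropen(-7/8, 7/8), {-6, -7/4, 7/58, 1/7, 7/2, 4*sqrt(5)}))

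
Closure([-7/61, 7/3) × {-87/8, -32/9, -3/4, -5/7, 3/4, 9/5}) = [-7/61, 7/3] × {-87/8, -32/9, -3/4, -5/7, 3/4, 9/5}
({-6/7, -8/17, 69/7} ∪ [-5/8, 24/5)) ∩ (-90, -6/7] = {-6/7}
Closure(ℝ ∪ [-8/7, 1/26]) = (-∞, ∞)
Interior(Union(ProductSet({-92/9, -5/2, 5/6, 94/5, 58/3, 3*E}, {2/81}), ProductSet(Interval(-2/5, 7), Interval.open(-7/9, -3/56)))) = ProductSet(Interval.open(-2/5, 7), Interval.open(-7/9, -3/56))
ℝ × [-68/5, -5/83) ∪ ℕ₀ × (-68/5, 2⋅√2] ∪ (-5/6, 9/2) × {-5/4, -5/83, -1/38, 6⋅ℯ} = (ℝ × [-68/5, -5/83)) ∪ (ℕ₀ × (-68/5, 2⋅√2]) ∪ ((-5/6, 9/2) × {-5/4, -5/83, -1/38, 6⋅ℯ})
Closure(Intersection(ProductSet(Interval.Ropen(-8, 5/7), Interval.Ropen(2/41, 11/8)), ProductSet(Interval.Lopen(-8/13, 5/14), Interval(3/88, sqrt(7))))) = Union(ProductSet({-8/13, 5/14}, Interval(2/41, 11/8)), ProductSet(Interval(-8/13, 5/14), {2/41, 11/8}), ProductSet(Interval.Lopen(-8/13, 5/14), Interval.Ropen(2/41, 11/8)))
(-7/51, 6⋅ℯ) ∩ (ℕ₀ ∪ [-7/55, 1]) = [-7/55, 1] ∪ {0, 1, …, 16}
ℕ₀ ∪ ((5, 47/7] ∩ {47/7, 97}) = ℕ₀ ∪ {47/7}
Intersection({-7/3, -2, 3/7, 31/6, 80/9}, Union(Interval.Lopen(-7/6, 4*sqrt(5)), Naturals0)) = {3/7, 31/6, 80/9}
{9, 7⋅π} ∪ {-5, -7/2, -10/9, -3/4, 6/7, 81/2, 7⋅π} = {-5, -7/2, -10/9, -3/4, 6/7, 9, 81/2, 7⋅π}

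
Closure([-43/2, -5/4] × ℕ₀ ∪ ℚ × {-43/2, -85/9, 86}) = (ℝ × {-43/2, -85/9, 86}) ∪ ([-43/2, -5/4] × ℕ₀)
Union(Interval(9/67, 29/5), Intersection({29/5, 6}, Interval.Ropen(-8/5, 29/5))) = Interval(9/67, 29/5)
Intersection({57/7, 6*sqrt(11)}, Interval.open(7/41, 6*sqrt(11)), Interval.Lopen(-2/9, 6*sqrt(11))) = {57/7}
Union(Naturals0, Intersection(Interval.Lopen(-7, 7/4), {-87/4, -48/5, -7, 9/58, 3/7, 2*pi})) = Union({9/58, 3/7}, Naturals0)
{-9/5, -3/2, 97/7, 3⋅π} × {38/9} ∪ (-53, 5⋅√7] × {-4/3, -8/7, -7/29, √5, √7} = ({-9/5, -3/2, 97/7, 3⋅π} × {38/9}) ∪ ((-53, 5⋅√7] × {-4/3, -8/7, -7/29, √5, √7})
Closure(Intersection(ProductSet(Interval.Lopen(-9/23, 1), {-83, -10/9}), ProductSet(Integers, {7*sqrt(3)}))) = EmptySet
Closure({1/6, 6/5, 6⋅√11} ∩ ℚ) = {1/6, 6/5}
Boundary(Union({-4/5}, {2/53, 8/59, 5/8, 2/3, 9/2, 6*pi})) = {-4/5, 2/53, 8/59, 5/8, 2/3, 9/2, 6*pi}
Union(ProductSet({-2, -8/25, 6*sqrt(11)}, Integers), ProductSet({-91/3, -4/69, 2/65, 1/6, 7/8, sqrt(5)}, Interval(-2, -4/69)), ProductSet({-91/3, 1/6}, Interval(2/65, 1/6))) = Union(ProductSet({-91/3, 1/6}, Interval(2/65, 1/6)), ProductSet({-2, -8/25, 6*sqrt(11)}, Integers), ProductSet({-91/3, -4/69, 2/65, 1/6, 7/8, sqrt(5)}, Interval(-2, -4/69)))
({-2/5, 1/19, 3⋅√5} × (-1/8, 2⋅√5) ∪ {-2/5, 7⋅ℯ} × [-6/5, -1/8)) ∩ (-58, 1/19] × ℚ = ({-2/5} × (ℚ ∩ [-6/5, -1/8))) ∪ ({-2/5, 1/19} × (ℚ ∩ (-1/8, 2⋅√5)))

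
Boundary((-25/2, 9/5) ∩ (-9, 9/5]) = {-9, 9/5}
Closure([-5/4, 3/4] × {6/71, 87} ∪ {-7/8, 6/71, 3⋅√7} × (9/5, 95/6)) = ([-5/4, 3/4] × {6/71, 87}) ∪ ({-7/8, 6/71, 3⋅√7} × [9/5, 95/6])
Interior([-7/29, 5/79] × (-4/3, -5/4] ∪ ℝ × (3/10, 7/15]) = (ℝ × (3/10, 7/15)) ∪ ((-7/29, 5/79) × (-4/3, -5/4))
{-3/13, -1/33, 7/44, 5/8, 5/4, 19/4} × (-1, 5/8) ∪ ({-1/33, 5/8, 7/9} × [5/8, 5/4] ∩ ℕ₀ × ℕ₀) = {-3/13, -1/33, 7/44, 5/8, 5/4, 19/4} × (-1, 5/8)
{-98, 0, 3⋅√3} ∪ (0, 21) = {-98} ∪ [0, 21)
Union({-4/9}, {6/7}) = {-4/9, 6/7}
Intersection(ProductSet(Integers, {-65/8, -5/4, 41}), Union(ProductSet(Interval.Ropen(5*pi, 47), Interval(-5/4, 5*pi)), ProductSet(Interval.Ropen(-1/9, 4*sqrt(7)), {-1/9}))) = ProductSet(Range(16, 47, 1), {-5/4})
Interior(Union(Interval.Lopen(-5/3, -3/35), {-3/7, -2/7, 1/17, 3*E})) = Interval.open(-5/3, -3/35)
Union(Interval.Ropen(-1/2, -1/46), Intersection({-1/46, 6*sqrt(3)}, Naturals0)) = Interval.Ropen(-1/2, -1/46)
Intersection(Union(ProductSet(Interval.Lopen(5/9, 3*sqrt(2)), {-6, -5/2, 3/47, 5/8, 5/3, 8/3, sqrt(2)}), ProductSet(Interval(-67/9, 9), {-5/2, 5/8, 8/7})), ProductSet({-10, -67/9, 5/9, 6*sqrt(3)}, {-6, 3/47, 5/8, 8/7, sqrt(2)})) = ProductSet({-67/9, 5/9}, {5/8, 8/7})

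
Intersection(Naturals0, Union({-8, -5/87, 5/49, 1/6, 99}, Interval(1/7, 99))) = Range(1, 100, 1)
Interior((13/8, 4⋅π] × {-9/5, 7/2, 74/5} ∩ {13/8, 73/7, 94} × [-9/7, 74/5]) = ∅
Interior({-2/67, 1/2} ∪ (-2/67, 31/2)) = (-2/67, 31/2)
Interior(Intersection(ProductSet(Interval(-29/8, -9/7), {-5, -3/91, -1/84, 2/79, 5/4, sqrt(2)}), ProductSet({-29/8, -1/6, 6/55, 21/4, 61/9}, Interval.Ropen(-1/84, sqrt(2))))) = EmptySet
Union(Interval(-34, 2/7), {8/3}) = Union({8/3}, Interval(-34, 2/7))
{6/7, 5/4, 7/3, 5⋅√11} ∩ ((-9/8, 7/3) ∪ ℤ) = {6/7, 5/4}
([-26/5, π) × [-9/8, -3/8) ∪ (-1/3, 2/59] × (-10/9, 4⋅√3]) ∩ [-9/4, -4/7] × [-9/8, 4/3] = [-9/4, -4/7] × [-9/8, -3/8)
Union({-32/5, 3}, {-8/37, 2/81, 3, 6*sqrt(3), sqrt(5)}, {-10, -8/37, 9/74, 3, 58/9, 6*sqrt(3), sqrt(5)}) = {-10, -32/5, -8/37, 2/81, 9/74, 3, 58/9, 6*sqrt(3), sqrt(5)}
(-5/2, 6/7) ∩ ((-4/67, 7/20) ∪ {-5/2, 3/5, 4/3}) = (-4/67, 7/20) ∪ {3/5}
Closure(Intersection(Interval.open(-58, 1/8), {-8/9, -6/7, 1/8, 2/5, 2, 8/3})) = {-8/9, -6/7}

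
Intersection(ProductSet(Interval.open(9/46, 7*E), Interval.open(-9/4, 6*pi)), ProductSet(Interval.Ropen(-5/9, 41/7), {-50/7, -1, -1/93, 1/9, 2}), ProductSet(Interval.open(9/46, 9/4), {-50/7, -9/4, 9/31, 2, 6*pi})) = ProductSet(Interval.open(9/46, 9/4), {2})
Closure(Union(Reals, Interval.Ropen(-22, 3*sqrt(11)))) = Interval(-oo, oo)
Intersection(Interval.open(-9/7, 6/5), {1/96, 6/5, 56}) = {1/96}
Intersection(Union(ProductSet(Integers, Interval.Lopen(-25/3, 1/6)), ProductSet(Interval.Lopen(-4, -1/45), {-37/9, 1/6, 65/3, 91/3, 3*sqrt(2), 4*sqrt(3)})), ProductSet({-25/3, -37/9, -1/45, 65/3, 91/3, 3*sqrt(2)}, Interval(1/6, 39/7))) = ProductSet({-1/45}, {1/6, 3*sqrt(2)})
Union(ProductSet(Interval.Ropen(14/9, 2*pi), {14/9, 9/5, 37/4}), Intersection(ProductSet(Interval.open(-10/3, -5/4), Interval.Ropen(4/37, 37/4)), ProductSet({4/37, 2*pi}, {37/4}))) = ProductSet(Interval.Ropen(14/9, 2*pi), {14/9, 9/5, 37/4})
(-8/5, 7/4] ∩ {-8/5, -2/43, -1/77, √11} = {-2/43, -1/77}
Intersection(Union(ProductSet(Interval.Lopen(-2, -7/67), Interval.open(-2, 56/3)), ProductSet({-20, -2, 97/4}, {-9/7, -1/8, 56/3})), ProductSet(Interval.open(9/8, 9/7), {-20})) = EmptySet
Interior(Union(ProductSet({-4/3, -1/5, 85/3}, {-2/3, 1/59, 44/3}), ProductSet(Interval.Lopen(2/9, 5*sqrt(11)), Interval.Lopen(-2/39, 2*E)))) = ProductSet(Interval.open(2/9, 5*sqrt(11)), Interval.open(-2/39, 2*E))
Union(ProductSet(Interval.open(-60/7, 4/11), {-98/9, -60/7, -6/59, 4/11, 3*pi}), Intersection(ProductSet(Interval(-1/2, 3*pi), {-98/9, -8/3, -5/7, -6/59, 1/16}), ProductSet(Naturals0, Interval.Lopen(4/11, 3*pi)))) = ProductSet(Interval.open(-60/7, 4/11), {-98/9, -60/7, -6/59, 4/11, 3*pi})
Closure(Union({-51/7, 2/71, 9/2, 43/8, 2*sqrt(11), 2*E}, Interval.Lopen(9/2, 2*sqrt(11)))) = Union({-51/7, 2/71}, Interval(9/2, 2*sqrt(11)))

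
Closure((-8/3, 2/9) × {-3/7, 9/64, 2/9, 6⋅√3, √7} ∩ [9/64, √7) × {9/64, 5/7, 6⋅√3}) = [9/64, 2/9] × {9/64, 6⋅√3}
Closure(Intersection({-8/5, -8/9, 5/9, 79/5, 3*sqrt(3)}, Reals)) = {-8/5, -8/9, 5/9, 79/5, 3*sqrt(3)}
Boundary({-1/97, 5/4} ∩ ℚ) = {-1/97, 5/4}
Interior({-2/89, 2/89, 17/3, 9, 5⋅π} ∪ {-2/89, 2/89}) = ∅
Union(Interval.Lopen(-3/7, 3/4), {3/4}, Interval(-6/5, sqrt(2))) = Interval(-6/5, sqrt(2))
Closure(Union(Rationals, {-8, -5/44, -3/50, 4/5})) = Reals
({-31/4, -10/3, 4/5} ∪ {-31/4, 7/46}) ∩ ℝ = {-31/4, -10/3, 7/46, 4/5}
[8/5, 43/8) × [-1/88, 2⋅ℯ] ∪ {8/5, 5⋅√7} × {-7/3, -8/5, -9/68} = ({8/5, 5⋅√7} × {-7/3, -8/5, -9/68}) ∪ ([8/5, 43/8) × [-1/88, 2⋅ℯ])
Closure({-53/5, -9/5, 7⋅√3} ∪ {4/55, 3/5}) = {-53/5, -9/5, 4/55, 3/5, 7⋅√3}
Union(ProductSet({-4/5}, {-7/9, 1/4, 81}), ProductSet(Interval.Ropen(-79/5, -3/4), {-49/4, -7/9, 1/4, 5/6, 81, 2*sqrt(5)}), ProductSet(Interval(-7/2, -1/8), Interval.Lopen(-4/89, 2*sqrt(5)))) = Union(ProductSet(Interval.Ropen(-79/5, -3/4), {-49/4, -7/9, 1/4, 5/6, 81, 2*sqrt(5)}), ProductSet(Interval(-7/2, -1/8), Interval.Lopen(-4/89, 2*sqrt(5))))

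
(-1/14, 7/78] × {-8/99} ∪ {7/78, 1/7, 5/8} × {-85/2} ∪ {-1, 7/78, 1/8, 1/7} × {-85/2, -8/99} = ({7/78, 1/7, 5/8} × {-85/2}) ∪ ((-1/14, 7/78] × {-8/99}) ∪ ({-1, 7/78, 1/8, 1/7} × {-85/2, -8/99})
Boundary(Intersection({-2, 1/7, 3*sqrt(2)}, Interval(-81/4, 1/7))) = {-2, 1/7}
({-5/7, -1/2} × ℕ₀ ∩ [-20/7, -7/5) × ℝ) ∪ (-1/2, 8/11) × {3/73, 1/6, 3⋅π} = (-1/2, 8/11) × {3/73, 1/6, 3⋅π}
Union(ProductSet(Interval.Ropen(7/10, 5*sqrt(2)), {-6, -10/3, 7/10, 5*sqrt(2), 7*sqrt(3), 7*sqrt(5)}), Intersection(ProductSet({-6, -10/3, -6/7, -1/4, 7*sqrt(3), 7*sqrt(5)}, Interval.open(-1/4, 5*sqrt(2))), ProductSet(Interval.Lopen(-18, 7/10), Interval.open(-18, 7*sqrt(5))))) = Union(ProductSet({-6, -10/3, -6/7, -1/4}, Interval.open(-1/4, 5*sqrt(2))), ProductSet(Interval.Ropen(7/10, 5*sqrt(2)), {-6, -10/3, 7/10, 5*sqrt(2), 7*sqrt(3), 7*sqrt(5)}))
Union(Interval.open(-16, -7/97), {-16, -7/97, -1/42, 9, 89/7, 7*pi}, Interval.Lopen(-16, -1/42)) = Union({9, 89/7, 7*pi}, Interval(-16, -1/42))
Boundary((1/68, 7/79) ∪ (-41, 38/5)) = {-41, 38/5}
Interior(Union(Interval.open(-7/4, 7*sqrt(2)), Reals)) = Interval(-oo, oo)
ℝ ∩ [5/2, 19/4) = [5/2, 19/4)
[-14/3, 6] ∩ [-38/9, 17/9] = [-38/9, 17/9]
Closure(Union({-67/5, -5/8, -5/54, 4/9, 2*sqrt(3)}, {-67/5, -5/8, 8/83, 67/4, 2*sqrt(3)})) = {-67/5, -5/8, -5/54, 8/83, 4/9, 67/4, 2*sqrt(3)}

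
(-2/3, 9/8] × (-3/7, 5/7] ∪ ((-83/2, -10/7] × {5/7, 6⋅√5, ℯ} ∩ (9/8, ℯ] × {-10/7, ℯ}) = (-2/3, 9/8] × (-3/7, 5/7]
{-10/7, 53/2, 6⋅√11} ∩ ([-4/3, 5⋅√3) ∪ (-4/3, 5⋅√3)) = ∅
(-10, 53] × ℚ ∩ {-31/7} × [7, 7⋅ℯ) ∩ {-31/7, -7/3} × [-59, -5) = ∅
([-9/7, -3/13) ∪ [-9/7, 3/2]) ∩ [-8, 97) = [-9/7, 3/2]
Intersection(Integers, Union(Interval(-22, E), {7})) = Union({7}, Range(-22, 3, 1))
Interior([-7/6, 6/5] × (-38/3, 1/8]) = (-7/6, 6/5) × (-38/3, 1/8)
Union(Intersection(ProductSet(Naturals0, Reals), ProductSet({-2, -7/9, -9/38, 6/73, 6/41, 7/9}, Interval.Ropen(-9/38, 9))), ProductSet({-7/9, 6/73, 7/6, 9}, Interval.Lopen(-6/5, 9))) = ProductSet({-7/9, 6/73, 7/6, 9}, Interval.Lopen(-6/5, 9))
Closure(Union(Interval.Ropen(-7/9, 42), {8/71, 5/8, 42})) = Interval(-7/9, 42)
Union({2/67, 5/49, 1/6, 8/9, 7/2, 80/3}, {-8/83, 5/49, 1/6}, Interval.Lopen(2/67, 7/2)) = Union({-8/83, 80/3}, Interval(2/67, 7/2))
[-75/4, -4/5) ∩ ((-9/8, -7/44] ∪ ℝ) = [-75/4, -4/5)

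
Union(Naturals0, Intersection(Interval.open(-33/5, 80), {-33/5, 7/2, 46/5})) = Union({7/2, 46/5}, Naturals0)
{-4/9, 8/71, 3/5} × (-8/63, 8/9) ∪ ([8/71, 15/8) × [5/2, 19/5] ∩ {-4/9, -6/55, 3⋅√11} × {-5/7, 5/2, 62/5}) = {-4/9, 8/71, 3/5} × (-8/63, 8/9)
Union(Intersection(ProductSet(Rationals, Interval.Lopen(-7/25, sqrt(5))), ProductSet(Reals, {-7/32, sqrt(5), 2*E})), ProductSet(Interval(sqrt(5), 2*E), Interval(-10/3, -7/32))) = Union(ProductSet(Interval(sqrt(5), 2*E), Interval(-10/3, -7/32)), ProductSet(Rationals, {-7/32, sqrt(5)}))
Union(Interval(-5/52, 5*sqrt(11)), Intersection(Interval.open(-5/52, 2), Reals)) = Interval(-5/52, 5*sqrt(11))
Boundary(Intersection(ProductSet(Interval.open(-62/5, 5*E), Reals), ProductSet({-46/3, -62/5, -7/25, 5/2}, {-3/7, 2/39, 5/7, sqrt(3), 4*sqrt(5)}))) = ProductSet({-7/25, 5/2}, {-3/7, 2/39, 5/7, sqrt(3), 4*sqrt(5)})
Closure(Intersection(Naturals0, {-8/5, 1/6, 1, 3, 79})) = {1, 3, 79}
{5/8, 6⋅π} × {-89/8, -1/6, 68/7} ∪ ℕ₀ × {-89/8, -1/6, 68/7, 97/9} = (ℕ₀ × {-89/8, -1/6, 68/7, 97/9}) ∪ ({5/8, 6⋅π} × {-89/8, -1/6, 68/7})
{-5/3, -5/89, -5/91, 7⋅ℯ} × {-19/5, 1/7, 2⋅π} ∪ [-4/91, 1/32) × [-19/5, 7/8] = ([-4/91, 1/32) × [-19/5, 7/8]) ∪ ({-5/3, -5/89, -5/91, 7⋅ℯ} × {-19/5, 1/7, 2⋅π})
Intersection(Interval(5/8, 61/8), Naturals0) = Range(1, 8, 1)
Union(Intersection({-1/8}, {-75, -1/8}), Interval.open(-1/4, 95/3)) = Interval.open(-1/4, 95/3)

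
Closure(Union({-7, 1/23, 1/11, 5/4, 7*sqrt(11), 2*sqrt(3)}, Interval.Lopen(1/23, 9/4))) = Union({-7, 7*sqrt(11), 2*sqrt(3)}, Interval(1/23, 9/4))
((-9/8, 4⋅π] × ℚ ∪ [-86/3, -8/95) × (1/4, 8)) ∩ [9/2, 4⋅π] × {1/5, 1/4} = [9/2, 4⋅π] × {1/5, 1/4}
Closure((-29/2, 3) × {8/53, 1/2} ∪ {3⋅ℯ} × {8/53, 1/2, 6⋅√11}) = ([-29/2, 3] × {8/53, 1/2}) ∪ ({3⋅ℯ} × {8/53, 1/2, 6⋅√11})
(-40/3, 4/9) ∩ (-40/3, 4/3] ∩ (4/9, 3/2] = ∅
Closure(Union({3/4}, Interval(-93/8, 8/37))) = Union({3/4}, Interval(-93/8, 8/37))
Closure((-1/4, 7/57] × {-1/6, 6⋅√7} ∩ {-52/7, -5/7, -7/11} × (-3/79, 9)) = ∅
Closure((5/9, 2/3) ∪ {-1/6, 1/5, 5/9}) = {-1/6, 1/5} ∪ [5/9, 2/3]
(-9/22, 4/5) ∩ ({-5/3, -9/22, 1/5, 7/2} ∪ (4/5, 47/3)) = {1/5}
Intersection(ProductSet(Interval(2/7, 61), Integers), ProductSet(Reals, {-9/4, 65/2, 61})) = ProductSet(Interval(2/7, 61), {61})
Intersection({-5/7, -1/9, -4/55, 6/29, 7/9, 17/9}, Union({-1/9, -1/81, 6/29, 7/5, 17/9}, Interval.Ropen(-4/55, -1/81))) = {-1/9, -4/55, 6/29, 17/9}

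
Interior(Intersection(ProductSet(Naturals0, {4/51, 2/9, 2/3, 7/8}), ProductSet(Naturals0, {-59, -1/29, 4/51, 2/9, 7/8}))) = EmptySet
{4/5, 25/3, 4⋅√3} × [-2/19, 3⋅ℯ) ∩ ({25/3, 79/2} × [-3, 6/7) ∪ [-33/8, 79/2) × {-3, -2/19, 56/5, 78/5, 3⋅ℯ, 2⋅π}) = ({25/3} × [-2/19, 6/7)) ∪ ({4/5, 25/3, 4⋅√3} × {-2/19, 2⋅π})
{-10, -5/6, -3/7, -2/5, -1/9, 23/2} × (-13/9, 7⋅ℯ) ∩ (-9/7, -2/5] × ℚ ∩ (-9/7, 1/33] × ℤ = {-5/6, -3/7, -2/5} × {-1, 0, …, 19}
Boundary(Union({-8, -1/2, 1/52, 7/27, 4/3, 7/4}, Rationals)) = Reals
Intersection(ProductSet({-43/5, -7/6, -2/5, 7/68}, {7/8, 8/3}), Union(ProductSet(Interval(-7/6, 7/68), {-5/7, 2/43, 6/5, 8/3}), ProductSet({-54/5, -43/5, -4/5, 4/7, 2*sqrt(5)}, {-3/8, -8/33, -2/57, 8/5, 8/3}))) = ProductSet({-43/5, -7/6, -2/5, 7/68}, {8/3})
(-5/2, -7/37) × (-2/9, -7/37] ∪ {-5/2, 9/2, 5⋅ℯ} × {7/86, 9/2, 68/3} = ({-5/2, 9/2, 5⋅ℯ} × {7/86, 9/2, 68/3}) ∪ ((-5/2, -7/37) × (-2/9, -7/37])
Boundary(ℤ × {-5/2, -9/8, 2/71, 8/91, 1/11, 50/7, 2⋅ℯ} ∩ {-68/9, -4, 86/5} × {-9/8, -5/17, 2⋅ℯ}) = {-4} × {-9/8, 2⋅ℯ}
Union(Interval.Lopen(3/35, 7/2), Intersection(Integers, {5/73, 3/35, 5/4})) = Interval.Lopen(3/35, 7/2)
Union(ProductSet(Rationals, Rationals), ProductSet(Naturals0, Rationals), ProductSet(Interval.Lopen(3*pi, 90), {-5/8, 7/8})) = Union(ProductSet(Interval.Lopen(3*pi, 90), {-5/8, 7/8}), ProductSet(Rationals, Rationals))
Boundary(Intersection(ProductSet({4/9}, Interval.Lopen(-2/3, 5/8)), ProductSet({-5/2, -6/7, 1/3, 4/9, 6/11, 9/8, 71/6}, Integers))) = ProductSet({4/9}, Range(0, 1, 1))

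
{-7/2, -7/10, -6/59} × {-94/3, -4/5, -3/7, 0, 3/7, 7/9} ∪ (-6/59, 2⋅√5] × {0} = ({-7/2, -7/10, -6/59} × {-94/3, -4/5, -3/7, 0, 3/7, 7/9}) ∪ ((-6/59, 2⋅√5] × {0})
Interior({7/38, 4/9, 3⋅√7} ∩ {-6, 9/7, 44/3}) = ∅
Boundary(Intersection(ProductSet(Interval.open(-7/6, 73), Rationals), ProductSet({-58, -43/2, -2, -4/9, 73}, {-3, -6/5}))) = ProductSet({-4/9}, {-3, -6/5})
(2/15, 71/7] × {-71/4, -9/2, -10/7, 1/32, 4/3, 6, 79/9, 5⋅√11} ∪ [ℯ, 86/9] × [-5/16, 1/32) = ([ℯ, 86/9] × [-5/16, 1/32)) ∪ ((2/15, 71/7] × {-71/4, -9/2, -10/7, 1/32, 4/3, 6, 79/9, 5⋅√11})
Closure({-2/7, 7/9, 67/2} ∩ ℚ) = {-2/7, 7/9, 67/2}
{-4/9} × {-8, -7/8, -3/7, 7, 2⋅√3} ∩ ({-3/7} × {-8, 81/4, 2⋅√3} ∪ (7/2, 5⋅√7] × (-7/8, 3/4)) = ∅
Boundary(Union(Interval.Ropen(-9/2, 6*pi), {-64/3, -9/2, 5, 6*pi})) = {-64/3, -9/2, 6*pi}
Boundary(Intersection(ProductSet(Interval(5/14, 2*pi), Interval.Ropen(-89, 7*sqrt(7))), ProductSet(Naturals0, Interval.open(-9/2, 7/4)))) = ProductSet(Range(1, 7, 1), Interval(-9/2, 7/4))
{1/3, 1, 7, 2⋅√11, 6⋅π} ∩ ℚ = {1/3, 1, 7}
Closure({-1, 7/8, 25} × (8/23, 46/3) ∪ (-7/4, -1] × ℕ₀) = ([-7/4, -1] × ℕ₀) ∪ ({-1, 7/8, 25} × [8/23, 46/3])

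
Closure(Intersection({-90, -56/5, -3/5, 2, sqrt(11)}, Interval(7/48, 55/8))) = {2, sqrt(11)}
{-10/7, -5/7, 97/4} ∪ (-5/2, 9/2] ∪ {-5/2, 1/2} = [-5/2, 9/2] ∪ {97/4}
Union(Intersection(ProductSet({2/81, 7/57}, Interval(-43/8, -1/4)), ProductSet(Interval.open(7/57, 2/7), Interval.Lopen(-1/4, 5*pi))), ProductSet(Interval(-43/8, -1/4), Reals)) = ProductSet(Interval(-43/8, -1/4), Reals)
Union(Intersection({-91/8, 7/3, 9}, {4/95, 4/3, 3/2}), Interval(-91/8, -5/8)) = Interval(-91/8, -5/8)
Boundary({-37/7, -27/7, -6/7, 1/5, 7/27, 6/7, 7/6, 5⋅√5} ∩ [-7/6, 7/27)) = {-6/7, 1/5}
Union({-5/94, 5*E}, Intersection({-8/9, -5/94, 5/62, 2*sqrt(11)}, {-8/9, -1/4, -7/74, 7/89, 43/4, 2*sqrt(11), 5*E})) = {-8/9, -5/94, 2*sqrt(11), 5*E}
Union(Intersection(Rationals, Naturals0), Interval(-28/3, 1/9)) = Union(Interval(-28/3, 1/9), Naturals0)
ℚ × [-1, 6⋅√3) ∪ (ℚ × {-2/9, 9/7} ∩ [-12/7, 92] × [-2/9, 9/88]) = ℚ × [-1, 6⋅√3)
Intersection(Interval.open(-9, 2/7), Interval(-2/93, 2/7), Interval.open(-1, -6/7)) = EmptySet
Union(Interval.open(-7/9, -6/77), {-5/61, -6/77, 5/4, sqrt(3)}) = Union({5/4, sqrt(3)}, Interval.Lopen(-7/9, -6/77))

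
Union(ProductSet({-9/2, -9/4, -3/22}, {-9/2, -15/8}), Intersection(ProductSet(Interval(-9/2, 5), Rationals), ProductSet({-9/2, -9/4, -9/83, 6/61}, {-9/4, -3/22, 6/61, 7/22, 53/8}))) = Union(ProductSet({-9/2, -9/4, -3/22}, {-9/2, -15/8}), ProductSet({-9/2, -9/4, -9/83, 6/61}, {-9/4, -3/22, 6/61, 7/22, 53/8}))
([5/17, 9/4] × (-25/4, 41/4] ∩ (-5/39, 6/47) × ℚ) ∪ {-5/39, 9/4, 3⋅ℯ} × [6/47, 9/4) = {-5/39, 9/4, 3⋅ℯ} × [6/47, 9/4)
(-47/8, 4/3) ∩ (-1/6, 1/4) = (-1/6, 1/4)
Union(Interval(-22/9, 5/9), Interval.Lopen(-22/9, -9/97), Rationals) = Union(Interval(-22/9, 5/9), Rationals)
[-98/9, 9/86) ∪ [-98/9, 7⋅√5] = [-98/9, 7⋅√5]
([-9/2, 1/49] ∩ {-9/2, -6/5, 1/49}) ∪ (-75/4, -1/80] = (-75/4, -1/80] ∪ {1/49}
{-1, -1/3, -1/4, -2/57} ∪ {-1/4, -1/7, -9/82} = {-1, -1/3, -1/4, -1/7, -9/82, -2/57}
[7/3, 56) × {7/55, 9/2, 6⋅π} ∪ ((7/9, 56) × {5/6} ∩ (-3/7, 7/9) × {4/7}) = [7/3, 56) × {7/55, 9/2, 6⋅π}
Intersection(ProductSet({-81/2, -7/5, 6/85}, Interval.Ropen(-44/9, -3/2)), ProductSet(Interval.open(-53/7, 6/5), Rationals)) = ProductSet({-7/5, 6/85}, Intersection(Interval.Ropen(-44/9, -3/2), Rationals))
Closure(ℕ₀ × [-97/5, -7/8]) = ℕ₀ × [-97/5, -7/8]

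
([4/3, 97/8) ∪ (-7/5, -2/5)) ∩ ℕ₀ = {2, 3, …, 12}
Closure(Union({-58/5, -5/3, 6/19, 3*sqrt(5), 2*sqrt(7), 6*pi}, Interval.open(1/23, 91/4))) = Union({-58/5, -5/3}, Interval(1/23, 91/4))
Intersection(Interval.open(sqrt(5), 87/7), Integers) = Range(3, 13, 1)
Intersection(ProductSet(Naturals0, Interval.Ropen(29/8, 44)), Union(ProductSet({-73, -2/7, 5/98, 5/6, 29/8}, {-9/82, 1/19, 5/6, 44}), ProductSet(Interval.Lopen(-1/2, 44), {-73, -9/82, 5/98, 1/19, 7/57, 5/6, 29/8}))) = ProductSet(Range(0, 45, 1), {29/8})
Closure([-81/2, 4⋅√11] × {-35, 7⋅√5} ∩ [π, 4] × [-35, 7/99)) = [π, 4] × {-35}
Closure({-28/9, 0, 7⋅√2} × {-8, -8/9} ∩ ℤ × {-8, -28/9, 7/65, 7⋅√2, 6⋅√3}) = {0} × {-8}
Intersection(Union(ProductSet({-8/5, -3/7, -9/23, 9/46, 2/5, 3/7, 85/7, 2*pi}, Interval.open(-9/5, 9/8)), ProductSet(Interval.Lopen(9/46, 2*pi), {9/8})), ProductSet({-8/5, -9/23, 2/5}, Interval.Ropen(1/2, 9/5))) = Union(ProductSet({2/5}, {9/8}), ProductSet({-8/5, -9/23, 2/5}, Interval.Ropen(1/2, 9/8)))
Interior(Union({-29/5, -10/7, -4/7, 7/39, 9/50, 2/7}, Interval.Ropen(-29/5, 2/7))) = Interval.open(-29/5, 2/7)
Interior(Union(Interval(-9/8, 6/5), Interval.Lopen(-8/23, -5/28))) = Interval.open(-9/8, 6/5)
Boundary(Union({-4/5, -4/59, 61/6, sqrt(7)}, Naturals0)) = Union({-4/5, -4/59, 61/6, sqrt(7)}, Naturals0)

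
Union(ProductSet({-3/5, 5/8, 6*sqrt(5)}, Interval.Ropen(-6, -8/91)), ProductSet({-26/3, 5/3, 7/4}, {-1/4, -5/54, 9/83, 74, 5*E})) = Union(ProductSet({-26/3, 5/3, 7/4}, {-1/4, -5/54, 9/83, 74, 5*E}), ProductSet({-3/5, 5/8, 6*sqrt(5)}, Interval.Ropen(-6, -8/91)))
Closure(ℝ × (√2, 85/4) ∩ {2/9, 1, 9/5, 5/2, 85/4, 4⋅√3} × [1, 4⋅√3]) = {2/9, 1, 9/5, 5/2, 85/4, 4⋅√3} × [√2, 4⋅√3]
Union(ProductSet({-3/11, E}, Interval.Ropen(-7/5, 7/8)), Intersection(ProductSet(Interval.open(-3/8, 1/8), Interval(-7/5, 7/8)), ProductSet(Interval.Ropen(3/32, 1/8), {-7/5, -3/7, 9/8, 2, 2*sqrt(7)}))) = Union(ProductSet({-3/11, E}, Interval.Ropen(-7/5, 7/8)), ProductSet(Interval.Ropen(3/32, 1/8), {-7/5, -3/7}))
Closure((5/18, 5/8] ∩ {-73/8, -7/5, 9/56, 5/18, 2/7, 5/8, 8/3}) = {2/7, 5/8}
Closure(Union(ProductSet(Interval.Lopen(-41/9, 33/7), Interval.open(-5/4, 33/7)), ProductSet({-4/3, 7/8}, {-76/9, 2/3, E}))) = Union(ProductSet({-41/9, 33/7}, Interval(-5/4, 33/7)), ProductSet({-4/3, 7/8}, {-76/9, 2/3, E}), ProductSet(Interval(-41/9, 33/7), {-5/4, 33/7}), ProductSet(Interval.Lopen(-41/9, 33/7), Interval.open(-5/4, 33/7)))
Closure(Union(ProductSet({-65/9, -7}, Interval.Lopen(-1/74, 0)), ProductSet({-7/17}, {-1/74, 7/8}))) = Union(ProductSet({-7/17}, {-1/74, 7/8}), ProductSet({-65/9, -7}, Interval(-1/74, 0)))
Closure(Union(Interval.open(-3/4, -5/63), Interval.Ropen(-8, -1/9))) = Interval(-8, -5/63)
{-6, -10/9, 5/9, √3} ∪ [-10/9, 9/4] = {-6} ∪ [-10/9, 9/4]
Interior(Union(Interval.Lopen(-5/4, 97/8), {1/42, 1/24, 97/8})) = Interval.open(-5/4, 97/8)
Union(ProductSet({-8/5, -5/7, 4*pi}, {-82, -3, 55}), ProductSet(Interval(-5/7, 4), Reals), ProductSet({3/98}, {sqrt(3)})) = Union(ProductSet({-8/5, -5/7, 4*pi}, {-82, -3, 55}), ProductSet(Interval(-5/7, 4), Reals))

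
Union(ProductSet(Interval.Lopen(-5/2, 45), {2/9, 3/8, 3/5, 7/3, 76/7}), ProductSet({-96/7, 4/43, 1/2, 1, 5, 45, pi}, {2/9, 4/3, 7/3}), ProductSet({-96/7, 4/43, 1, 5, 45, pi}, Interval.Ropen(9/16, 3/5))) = Union(ProductSet({-96/7, 4/43, 1, 5, 45, pi}, Interval.Ropen(9/16, 3/5)), ProductSet({-96/7, 4/43, 1/2, 1, 5, 45, pi}, {2/9, 4/3, 7/3}), ProductSet(Interval.Lopen(-5/2, 45), {2/9, 3/8, 3/5, 7/3, 76/7}))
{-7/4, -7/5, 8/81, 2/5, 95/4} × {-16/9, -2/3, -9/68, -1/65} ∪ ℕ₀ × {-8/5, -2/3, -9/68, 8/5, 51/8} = (ℕ₀ × {-8/5, -2/3, -9/68, 8/5, 51/8}) ∪ ({-7/4, -7/5, 8/81, 2/5, 95/4} × {-16/9, -2/3, -9/68, -1/65})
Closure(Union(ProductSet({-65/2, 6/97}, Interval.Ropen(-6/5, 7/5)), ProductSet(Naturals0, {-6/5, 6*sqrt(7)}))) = Union(ProductSet({-65/2, 6/97}, Interval(-6/5, 7/5)), ProductSet(Naturals0, {-6/5, 6*sqrt(7)}))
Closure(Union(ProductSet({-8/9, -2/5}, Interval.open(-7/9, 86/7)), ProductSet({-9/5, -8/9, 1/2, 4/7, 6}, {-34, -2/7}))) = Union(ProductSet({-8/9, -2/5}, Interval(-7/9, 86/7)), ProductSet({-9/5, -8/9, 1/2, 4/7, 6}, {-34, -2/7}))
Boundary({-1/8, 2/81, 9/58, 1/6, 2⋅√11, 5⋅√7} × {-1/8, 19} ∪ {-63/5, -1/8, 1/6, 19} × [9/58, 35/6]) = ({-63/5, -1/8, 1/6, 19} × [9/58, 35/6]) ∪ ({-1/8, 2/81, 9/58, 1/6, 2⋅√11, 5⋅√7} × {-1/8, 19})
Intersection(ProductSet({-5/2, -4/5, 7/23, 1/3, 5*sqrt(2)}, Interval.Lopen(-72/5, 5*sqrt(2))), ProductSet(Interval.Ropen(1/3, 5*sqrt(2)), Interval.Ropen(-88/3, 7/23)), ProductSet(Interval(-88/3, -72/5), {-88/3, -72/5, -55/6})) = EmptySet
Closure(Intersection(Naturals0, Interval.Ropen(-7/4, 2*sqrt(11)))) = Range(0, 7, 1)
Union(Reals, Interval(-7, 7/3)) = Interval(-oo, oo)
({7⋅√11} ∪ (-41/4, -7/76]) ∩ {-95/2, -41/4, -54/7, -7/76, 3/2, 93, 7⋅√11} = {-54/7, -7/76, 7⋅√11}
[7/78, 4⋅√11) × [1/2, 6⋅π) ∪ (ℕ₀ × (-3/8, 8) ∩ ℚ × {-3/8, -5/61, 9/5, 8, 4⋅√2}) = (ℕ₀ × {-5/61, 9/5, 4⋅√2}) ∪ ([7/78, 4⋅√11) × [1/2, 6⋅π))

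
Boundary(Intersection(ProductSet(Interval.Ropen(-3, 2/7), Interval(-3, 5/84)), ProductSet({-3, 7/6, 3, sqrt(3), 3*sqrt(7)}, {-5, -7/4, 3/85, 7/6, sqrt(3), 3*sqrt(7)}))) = ProductSet({-3}, {-7/4, 3/85})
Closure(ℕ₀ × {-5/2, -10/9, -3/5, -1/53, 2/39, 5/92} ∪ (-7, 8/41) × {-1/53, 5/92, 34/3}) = (ℕ₀ × {-5/2, -10/9, -3/5, -1/53, 2/39, 5/92}) ∪ ([-7, 8/41] × {-1/53, 5/92, 34/3})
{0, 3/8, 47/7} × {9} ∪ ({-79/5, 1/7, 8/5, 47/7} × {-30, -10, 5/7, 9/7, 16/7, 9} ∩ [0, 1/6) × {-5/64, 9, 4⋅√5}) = {0, 1/7, 3/8, 47/7} × {9}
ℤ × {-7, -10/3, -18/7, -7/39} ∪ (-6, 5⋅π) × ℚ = (ℤ × {-7, -10/3, -18/7, -7/39}) ∪ ((-6, 5⋅π) × ℚ)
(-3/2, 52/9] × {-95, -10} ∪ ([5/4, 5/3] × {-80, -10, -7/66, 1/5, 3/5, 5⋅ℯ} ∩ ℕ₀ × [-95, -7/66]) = (-3/2, 52/9] × {-95, -10}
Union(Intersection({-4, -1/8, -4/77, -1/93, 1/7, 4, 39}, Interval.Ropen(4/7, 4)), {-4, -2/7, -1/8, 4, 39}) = {-4, -2/7, -1/8, 4, 39}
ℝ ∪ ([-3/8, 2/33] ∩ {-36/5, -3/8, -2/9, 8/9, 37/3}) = ℝ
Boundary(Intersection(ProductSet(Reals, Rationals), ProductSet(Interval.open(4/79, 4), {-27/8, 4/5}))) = ProductSet(Interval(4/79, 4), {-27/8, 4/5})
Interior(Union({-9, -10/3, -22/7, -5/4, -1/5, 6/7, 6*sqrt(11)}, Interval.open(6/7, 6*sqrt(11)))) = Interval.open(6/7, 6*sqrt(11))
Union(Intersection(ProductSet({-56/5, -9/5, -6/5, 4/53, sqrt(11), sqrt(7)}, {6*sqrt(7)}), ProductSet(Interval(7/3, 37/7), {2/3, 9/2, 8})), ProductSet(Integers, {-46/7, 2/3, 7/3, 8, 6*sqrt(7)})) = ProductSet(Integers, {-46/7, 2/3, 7/3, 8, 6*sqrt(7)})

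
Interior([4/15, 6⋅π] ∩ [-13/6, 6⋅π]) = (4/15, 6⋅π)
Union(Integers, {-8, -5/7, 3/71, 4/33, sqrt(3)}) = Union({-5/7, 3/71, 4/33, sqrt(3)}, Integers)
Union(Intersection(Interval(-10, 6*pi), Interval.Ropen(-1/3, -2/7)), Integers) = Union(Integers, Interval.Ropen(-1/3, -2/7))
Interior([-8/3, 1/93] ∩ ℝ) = (-8/3, 1/93)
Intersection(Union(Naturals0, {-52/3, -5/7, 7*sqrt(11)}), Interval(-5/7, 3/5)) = Union({-5/7}, Range(0, 1, 1))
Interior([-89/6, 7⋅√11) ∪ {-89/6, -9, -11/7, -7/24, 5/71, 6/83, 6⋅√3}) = (-89/6, 7⋅√11)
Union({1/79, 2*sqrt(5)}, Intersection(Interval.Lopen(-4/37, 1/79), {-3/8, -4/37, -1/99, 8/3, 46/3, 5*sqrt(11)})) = {-1/99, 1/79, 2*sqrt(5)}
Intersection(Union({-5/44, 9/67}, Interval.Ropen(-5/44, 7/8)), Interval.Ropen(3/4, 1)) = Interval.Ropen(3/4, 7/8)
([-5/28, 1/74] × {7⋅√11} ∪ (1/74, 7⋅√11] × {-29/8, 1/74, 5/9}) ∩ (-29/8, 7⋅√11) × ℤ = ∅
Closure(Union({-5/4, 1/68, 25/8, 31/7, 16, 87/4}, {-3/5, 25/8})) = {-5/4, -3/5, 1/68, 25/8, 31/7, 16, 87/4}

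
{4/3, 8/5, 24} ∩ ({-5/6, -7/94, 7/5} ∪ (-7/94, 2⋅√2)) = {4/3, 8/5}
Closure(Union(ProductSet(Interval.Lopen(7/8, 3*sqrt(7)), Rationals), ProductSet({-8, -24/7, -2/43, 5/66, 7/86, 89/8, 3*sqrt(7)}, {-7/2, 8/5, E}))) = Union(ProductSet({-8, -24/7, -2/43, 5/66, 7/86, 89/8, 3*sqrt(7)}, {-7/2, 8/5, E}), ProductSet(Interval(7/8, 3*sqrt(7)), Reals))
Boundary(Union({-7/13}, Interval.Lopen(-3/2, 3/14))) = {-3/2, 3/14}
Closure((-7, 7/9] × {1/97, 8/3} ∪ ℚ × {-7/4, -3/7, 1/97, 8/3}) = ℝ × {-7/4, -3/7, 1/97, 8/3}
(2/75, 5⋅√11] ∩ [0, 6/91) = (2/75, 6/91)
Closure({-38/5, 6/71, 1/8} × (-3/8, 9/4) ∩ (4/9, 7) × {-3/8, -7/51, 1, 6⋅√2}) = ∅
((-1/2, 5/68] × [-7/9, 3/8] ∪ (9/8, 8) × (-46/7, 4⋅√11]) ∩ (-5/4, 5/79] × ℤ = (-1/2, 5/79] × {0}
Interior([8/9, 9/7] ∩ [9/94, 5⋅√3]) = (8/9, 9/7)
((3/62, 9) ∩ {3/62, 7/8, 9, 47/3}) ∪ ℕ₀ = ℕ₀ ∪ {7/8}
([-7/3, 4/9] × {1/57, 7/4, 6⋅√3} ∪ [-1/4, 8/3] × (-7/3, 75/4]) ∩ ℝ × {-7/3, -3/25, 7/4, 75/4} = ([-7/3, 4/9] × {7/4}) ∪ ([-1/4, 8/3] × {-3/25, 7/4, 75/4})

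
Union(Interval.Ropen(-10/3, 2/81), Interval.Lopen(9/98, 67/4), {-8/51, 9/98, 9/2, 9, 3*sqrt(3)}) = Union(Interval.Ropen(-10/3, 2/81), Interval(9/98, 67/4))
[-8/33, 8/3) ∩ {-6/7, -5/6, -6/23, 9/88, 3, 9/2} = {9/88}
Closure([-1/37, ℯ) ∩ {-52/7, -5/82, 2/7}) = {2/7}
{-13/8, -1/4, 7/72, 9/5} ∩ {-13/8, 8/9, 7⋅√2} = {-13/8}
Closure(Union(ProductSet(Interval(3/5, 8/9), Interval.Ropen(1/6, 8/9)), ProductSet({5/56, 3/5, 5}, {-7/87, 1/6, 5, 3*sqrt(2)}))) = Union(ProductSet({5/56, 3/5, 5}, {-7/87, 1/6, 5, 3*sqrt(2)}), ProductSet(Interval(3/5, 8/9), Interval(1/6, 8/9)))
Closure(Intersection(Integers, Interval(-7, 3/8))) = Range(-7, 1, 1)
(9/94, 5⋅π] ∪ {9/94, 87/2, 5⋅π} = [9/94, 5⋅π] ∪ {87/2}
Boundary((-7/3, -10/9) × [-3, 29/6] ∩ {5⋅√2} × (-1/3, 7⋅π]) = ∅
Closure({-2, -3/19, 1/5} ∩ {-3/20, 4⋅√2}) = ∅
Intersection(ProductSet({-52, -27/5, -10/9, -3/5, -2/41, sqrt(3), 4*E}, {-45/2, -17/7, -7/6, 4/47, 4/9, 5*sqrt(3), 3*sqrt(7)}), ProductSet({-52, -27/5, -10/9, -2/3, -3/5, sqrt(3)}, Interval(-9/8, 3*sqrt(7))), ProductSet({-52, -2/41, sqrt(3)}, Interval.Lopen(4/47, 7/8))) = ProductSet({-52, sqrt(3)}, {4/9})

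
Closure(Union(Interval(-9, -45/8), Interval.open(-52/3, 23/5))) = Interval(-52/3, 23/5)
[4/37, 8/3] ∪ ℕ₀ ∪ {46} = ℕ₀ ∪ [4/37, 8/3]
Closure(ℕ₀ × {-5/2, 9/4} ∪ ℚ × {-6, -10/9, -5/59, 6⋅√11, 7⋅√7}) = (ℕ₀ × {-5/2, 9/4}) ∪ (ℝ × {-6, -10/9, -5/59, 6⋅√11, 7⋅√7})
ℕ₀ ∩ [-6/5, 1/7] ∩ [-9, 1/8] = {0}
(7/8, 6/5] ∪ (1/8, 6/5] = (1/8, 6/5]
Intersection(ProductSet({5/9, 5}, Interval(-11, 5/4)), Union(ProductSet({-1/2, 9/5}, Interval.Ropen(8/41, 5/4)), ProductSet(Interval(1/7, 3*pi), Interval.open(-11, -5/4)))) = ProductSet({5/9, 5}, Interval.open(-11, -5/4))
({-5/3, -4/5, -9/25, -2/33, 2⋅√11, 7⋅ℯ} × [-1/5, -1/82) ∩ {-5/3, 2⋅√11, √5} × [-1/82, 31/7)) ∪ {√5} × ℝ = {√5} × ℝ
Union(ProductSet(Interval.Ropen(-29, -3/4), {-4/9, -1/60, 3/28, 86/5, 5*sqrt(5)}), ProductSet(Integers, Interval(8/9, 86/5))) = Union(ProductSet(Integers, Interval(8/9, 86/5)), ProductSet(Interval.Ropen(-29, -3/4), {-4/9, -1/60, 3/28, 86/5, 5*sqrt(5)}))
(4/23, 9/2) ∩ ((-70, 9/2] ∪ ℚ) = (4/23, 9/2) ∪ (ℚ ∩ (4/23, 9/2))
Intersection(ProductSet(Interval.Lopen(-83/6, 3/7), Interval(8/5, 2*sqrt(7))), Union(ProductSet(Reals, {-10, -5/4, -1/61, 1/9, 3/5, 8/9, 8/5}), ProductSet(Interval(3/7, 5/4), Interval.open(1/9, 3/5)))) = ProductSet(Interval.Lopen(-83/6, 3/7), {8/5})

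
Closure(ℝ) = ℝ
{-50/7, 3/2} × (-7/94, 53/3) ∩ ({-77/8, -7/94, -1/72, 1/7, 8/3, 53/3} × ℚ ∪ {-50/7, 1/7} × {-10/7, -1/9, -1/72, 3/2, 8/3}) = {-50/7} × {-1/72, 3/2, 8/3}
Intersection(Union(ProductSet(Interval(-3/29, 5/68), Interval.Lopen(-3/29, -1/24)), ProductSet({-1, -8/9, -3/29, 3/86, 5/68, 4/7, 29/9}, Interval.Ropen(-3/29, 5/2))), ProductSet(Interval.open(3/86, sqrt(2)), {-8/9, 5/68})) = ProductSet({5/68, 4/7}, {5/68})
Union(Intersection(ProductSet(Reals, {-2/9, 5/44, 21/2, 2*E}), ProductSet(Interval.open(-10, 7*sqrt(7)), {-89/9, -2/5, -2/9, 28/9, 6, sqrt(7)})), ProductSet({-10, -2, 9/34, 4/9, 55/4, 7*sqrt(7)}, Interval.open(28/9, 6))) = Union(ProductSet({-10, -2, 9/34, 4/9, 55/4, 7*sqrt(7)}, Interval.open(28/9, 6)), ProductSet(Interval.open(-10, 7*sqrt(7)), {-2/9}))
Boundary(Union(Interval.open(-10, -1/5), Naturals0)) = Union(Complement(Naturals0, Interval.open(-10, -1/5)), {-10, -1/5})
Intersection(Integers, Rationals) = Integers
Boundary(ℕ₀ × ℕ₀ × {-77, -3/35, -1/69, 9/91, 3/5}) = ℕ₀ × ℕ₀ × {-77, -3/35, -1/69, 9/91, 3/5}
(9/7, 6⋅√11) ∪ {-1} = {-1} ∪ (9/7, 6⋅√11)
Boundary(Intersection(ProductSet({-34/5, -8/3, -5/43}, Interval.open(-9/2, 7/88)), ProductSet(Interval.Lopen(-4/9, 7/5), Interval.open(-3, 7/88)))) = ProductSet({-5/43}, Interval(-3, 7/88))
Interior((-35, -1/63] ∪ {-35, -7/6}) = (-35, -1/63)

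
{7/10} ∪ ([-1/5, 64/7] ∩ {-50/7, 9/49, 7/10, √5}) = {9/49, 7/10, √5}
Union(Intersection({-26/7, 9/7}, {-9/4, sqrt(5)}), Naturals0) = Naturals0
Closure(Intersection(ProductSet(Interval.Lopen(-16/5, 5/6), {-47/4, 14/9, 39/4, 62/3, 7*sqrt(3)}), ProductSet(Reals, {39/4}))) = ProductSet(Interval(-16/5, 5/6), {39/4})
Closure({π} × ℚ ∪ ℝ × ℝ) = ℝ × ℝ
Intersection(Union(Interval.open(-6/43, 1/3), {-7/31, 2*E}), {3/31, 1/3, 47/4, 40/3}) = {3/31}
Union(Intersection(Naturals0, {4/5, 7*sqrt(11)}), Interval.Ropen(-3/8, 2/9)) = Interval.Ropen(-3/8, 2/9)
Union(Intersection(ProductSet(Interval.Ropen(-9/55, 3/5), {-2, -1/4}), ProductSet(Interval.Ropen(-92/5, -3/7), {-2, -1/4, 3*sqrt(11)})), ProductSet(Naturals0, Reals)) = ProductSet(Naturals0, Reals)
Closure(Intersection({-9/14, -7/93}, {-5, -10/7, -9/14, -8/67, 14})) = {-9/14}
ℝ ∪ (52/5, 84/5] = (-∞, ∞)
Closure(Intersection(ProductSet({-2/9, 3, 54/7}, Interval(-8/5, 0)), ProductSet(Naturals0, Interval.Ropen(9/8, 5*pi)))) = EmptySet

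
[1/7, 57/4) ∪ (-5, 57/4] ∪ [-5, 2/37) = [-5, 57/4]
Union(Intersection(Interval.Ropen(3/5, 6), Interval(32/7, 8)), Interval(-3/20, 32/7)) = Interval.Ropen(-3/20, 6)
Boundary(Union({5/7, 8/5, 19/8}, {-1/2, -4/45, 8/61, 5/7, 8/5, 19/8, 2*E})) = {-1/2, -4/45, 8/61, 5/7, 8/5, 19/8, 2*E}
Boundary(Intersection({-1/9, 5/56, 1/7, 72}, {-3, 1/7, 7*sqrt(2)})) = {1/7}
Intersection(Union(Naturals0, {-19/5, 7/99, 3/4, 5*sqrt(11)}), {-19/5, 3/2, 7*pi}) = {-19/5}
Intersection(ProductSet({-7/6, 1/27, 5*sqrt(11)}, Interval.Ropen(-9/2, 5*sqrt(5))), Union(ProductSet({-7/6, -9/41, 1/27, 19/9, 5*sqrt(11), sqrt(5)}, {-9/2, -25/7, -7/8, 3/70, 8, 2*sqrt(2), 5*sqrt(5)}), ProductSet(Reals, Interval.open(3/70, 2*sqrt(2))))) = ProductSet({-7/6, 1/27, 5*sqrt(11)}, Union({-9/2, -25/7, -7/8, 8}, Interval(3/70, 2*sqrt(2))))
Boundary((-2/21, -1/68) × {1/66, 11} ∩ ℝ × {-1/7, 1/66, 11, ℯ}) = [-2/21, -1/68] × {1/66, 11}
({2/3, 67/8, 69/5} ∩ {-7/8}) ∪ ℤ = ℤ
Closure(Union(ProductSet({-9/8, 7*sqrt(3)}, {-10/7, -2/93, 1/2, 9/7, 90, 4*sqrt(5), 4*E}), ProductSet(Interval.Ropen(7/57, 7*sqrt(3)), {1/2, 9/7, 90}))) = Union(ProductSet({-9/8, 7*sqrt(3)}, {-10/7, -2/93, 1/2, 9/7, 90, 4*sqrt(5), 4*E}), ProductSet(Interval(7/57, 7*sqrt(3)), {1/2, 9/7, 90}))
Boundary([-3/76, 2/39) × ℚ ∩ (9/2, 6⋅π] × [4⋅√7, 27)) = ∅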